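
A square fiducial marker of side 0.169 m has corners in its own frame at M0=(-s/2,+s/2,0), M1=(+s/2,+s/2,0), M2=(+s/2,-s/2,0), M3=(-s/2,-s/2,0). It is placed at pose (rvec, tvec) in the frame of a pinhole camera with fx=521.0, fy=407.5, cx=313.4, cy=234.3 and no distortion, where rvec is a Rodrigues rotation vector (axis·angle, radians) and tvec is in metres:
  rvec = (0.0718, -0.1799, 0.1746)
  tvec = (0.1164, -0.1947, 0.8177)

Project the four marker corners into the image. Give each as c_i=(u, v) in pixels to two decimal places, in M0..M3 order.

Intrinsics K: fx=521.0, fy=407.5, cx=313.4, cy=234.3
Marker side s = 0.169 m; corners in marker frame (Z=0):
  M0 = (-0.0845, +0.0845, 0)
  M1 = (+0.0845, +0.0845, 0)
  M2 = (+0.0845, -0.0845, 0)
  M3 = (-0.0845, -0.0845, 0)
rvec = (0.0718, -0.1799, 0.1746), |rvec| = θ = 0.26078 rad = 14.941°
Rodrigues: sinθ=0.25783, 1−cosθ=0.03381; R = I + sinθ·[k]× + (1−cosθ)·[k]×²:
    [+0.96875 -0.17905 -0.17164]
    [+0.16621 +0.98228 -0.08661]
    [+0.18410 +0.05537 +0.98135]
t = (0.1164, -0.1947, 0.8177) m
M0: Pc = R·M0+t = (+0.01941, -0.12574, +0.80682); u = 521.0·(+0.01941)/0.80682 + 313.4 = 325.9343, v = 407.5·(-0.12574)/0.80682 + 234.3 = 170.7919
M1: Pc = R·M1+t = (+0.18313, -0.09765, +0.83794); u = 521.0·(+0.18313)/0.83794 + 313.4 = 427.2640, v = 407.5·(-0.09765)/0.83794 + 234.3 = 186.8100
M2: Pc = R·M2+t = (+0.21339, -0.26366, +0.82858); u = 521.0·(+0.21339)/0.82858 + 313.4 = 447.5768, v = 407.5·(-0.26366)/0.82858 + 234.3 = 104.6311
M3: Pc = R·M3+t = (+0.04967, -0.29175, +0.79746); u = 521.0·(+0.04967)/0.79746 + 313.4 = 345.8505, v = 407.5·(-0.29175)/0.79746 + 234.3 = 85.2188

c0=(325.93, 170.79) c1=(427.26, 186.81) c2=(447.58, 104.63) c3=(345.85, 85.22)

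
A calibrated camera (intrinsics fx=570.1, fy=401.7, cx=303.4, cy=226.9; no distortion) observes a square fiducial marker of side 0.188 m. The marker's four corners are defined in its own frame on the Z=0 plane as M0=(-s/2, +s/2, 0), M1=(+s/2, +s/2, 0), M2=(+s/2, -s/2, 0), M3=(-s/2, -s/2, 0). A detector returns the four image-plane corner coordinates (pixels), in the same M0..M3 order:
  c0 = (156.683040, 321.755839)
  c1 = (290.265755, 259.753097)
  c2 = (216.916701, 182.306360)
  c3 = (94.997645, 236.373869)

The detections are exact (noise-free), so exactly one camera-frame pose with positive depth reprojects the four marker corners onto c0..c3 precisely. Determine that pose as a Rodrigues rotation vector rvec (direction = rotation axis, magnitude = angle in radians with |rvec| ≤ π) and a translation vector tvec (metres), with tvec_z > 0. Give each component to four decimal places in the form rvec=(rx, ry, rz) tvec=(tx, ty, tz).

Intrinsics K: fx=570.1, fy=401.7, cx=303.4, cy=226.9
Marker side s = 0.188 m; corners in marker frame (Z=0):
  M0 = (-0.0940, +0.0940, 0)
  M1 = (+0.0940, +0.0940, 0)
  M2 = (+0.0940, -0.0940, 0)
  M3 = (-0.0940, -0.0940, 0)
Detected image corners:
  c0 = (156.683040, 321.755839) px
  c1 = (290.265755, 259.753097) px
  c2 = (216.916701, 182.306360) px
  c3 = (94.997645, 236.373869) px
Planar DLT: solve 8×8 A·h = b for H (H[2,2]=1):
  H  [+701.65493 +254.82013 +188.71613]
  H  [-276.31616 +294.83903 +247.59468]
  H  [+0.12512 -0.55177 +1.00000]
B = K⁻¹H; ‖b₁‖=1.395110, ‖b₂‖=1.395110; λ = 2/(‖b₁‖+‖b₂‖) = 0.716789, sign → tz>0 ⇒ λ=+0.716789
r₁ = λ·B[:,0] = (+0.83446,-0.54372,+0.08969); r₂ = λ·B[:,1] = (+0.53087,+0.74951,-0.39550)
r₃ = r₁×r₂ = (+0.14782,+0.37764,+0.91408); SVD([r₁ r₂ r₃]) → R = UVᵀ:
  R  [+0.83446 +0.53087 +0.14782]
  R  [-0.54372 +0.74951 +0.37764]
  R  [+0.08969 -0.39550 +0.91408]
t = (-0.14419, +0.03693, +0.71679) m
tr R = 2.498046; θ = arccos((tr R − 1)/2) = 0.724210 rad = 41.494°
axis k = ((R−Rᵀ)₃₂, (R−Rᵀ)₁₃, (R−Rᵀ)₂₁) / (2 sinθ) = (-0.583466, +0.043870, -0.810952)
rvec = θ·k = (-0.422552, +0.031771, -0.587299)

rvec=(-0.4226, 0.0318, -0.5873) tvec=(-0.1442, 0.0369, 0.7168)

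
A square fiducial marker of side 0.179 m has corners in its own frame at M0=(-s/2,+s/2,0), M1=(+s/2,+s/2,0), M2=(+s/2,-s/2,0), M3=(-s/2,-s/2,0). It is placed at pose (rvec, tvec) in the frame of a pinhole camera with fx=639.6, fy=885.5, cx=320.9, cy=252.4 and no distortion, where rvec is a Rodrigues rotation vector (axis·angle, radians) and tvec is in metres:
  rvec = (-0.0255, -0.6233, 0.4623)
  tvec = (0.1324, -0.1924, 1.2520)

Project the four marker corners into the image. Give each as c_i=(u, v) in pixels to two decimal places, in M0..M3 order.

Intrinsics K: fx=639.6, fy=885.5, cx=320.9, cy=252.4
Marker side s = 0.179 m; corners in marker frame (Z=0):
  M0 = (-0.0895, +0.0895, 0)
  M1 = (+0.0895, +0.0895, 0)
  M2 = (+0.0895, -0.0895, 0)
  M3 = (-0.0895, -0.0895, 0)
rvec = (-0.0255, -0.6233, 0.4623), |rvec| = θ = 0.77645 rad = 44.487°
Rodrigues: sinθ=0.70075, 1−cosθ=0.28659; R = I + sinθ·[k]× + (1−cosθ)·[k]×²:
    [+0.71371 -0.40967 -0.56814]
    [+0.42478 +0.89809 -0.11397]
    [+0.55693 -0.16000 +0.81500]
t = (0.1324, -0.1924, 1.2520) m
M0: Pc = R·M0+t = (+0.03186, -0.15004, +1.18784); u = 639.6·(+0.03186)/1.18784 + 320.9 = 338.0536, v = 885.5·(-0.15004)/1.18784 + 252.4 = 140.5499
M1: Pc = R·M1+t = (+0.15961, -0.07400, +1.28753); u = 639.6·(+0.15961)/1.28753 + 320.9 = 400.1898, v = 885.5·(-0.07400)/1.28753 + 252.4 = 201.5045
M2: Pc = R·M2+t = (+0.23294, -0.23476, +1.31616); u = 639.6·(+0.23294)/1.31616 + 320.9 = 434.1005, v = 885.5·(-0.23476)/1.31616 + 252.4 = 94.4556
M3: Pc = R·M3+t = (+0.10519, -0.31080, +1.21647); u = 639.6·(+0.10519)/1.21647 + 320.9 = 376.2061, v = 885.5·(-0.31080)/1.21647 + 252.4 = 26.1633

c0=(338.05, 140.55) c1=(400.19, 201.50) c2=(434.10, 94.46) c3=(376.21, 26.16)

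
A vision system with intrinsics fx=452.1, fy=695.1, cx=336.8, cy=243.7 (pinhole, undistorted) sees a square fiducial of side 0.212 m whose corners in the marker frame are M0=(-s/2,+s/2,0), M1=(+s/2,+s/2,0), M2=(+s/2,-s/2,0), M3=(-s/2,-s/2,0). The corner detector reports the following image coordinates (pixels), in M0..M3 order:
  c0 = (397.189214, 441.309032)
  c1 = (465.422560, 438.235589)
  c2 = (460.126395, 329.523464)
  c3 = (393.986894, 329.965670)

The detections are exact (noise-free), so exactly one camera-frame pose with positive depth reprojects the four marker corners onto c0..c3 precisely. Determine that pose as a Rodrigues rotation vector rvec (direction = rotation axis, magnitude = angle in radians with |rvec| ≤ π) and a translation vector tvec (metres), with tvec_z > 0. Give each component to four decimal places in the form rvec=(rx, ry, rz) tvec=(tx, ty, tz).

rvec=(-0.2130, -0.1523, -0.0017) tvec=(0.2803, 0.2755, 1.3665)

Intrinsics K: fx=452.1, fy=695.1, cx=336.8, cy=243.7
Marker side s = 0.212 m; corners in marker frame (Z=0):
  M0 = (-0.1060, +0.1060, 0)
  M1 = (+0.1060, +0.1060, 0)
  M2 = (+0.1060, -0.1060, 0)
  M3 = (-0.1060, -0.1060, 0)
Detected image corners:
  c0 = (397.189214, 441.309032) px
  c1 = (465.422560, 438.235589) px
  c2 = (460.126395, 329.523464) px
  c3 = (393.986894, 329.965670) px
Planar DLT: solve 8×8 A·h = b for H (H[2,2]=1):
  H  [+364.19376 -45.98485 +429.53951]
  H  [+34.26517 +459.68032 +383.85022]
  H  [+0.11034 -0.15398 +1.00000]
B = K⁻¹H; ‖b₁‖=0.731803, ‖b₂‖=0.731803; λ = 2/(‖b₁‖+‖b₂‖) = 1.366489, sign → tz>0 ⇒ λ=+1.366489
r₁ = λ·B[:,0] = (+0.98846,+0.01450,+0.15078); r₂ = λ·B[:,1] = (+0.01776,+0.97745,-0.21041)
r₃ = r₁×r₂ = (-0.15043,+0.21066,+0.96591); SVD([r₁ r₂ r₃]) → R = UVᵀ:
  R  [+0.98846 +0.01776 -0.15043]
  R  [+0.01450 +0.97745 +0.21066]
  R  [+0.15078 -0.21041 +0.96591]
t = (+0.28031, +0.27552, +1.36649) m
tr R = 2.931826; θ = arccos((tr R − 1)/2) = 0.261850 rad = 15.003°
axis k = ((R−Rᵀ)₃₂, (R−Rᵀ)₁₃, (R−Rᵀ)₂₁) / (2 sinθ) = (-0.813311, -0.581796, -0.006304)
rvec = θ·k = (-0.212965, -0.152343, -0.001651)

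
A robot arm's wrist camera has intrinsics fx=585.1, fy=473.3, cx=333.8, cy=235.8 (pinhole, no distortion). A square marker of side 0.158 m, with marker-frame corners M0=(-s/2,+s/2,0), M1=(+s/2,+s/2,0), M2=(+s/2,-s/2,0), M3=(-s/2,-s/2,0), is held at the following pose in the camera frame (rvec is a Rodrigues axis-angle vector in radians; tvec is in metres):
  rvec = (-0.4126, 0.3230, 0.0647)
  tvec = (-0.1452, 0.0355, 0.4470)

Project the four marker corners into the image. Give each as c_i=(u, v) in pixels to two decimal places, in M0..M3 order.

c0=(29.35, 351.46) c1=(213.58, 365.82) c2=(255.64, 197.01) c3=(89.37, 201.43)

Intrinsics K: fx=585.1, fy=473.3, cx=333.8, cy=235.8
Marker side s = 0.158 m; corners in marker frame (Z=0):
  M0 = (-0.0790, +0.0790, 0)
  M1 = (+0.0790, +0.0790, 0)
  M2 = (+0.0790, -0.0790, 0)
  M3 = (-0.0790, -0.0790, 0)
rvec = (-0.4126, 0.3230, 0.0647), |rvec| = θ = 0.52797 rad = 30.251°
Rodrigues: sinθ=0.50378, 1−cosθ=0.13617; R = I + sinθ·[k]× + (1−cosθ)·[k]×²:
    [+0.94699 -0.12684 +0.29516]
    [-0.00337 +0.91479 +0.40390]
    [-0.32124 -0.38349 +0.86588]
t = (-0.1452, 0.0355, 0.4470) m
M0: Pc = R·M0+t = (-0.23003, +0.10803, +0.44208); u = 585.1·(-0.23003)/0.44208 + 333.8 = 29.3501, v = 473.3·(+0.10803)/0.44208 + 235.8 = 351.4635
M1: Pc = R·M1+t = (-0.08041, +0.10750, +0.39133); u = 585.1·(-0.08041)/0.39133 + 333.8 = 213.5765, v = 473.3·(+0.10750)/0.39133 + 235.8 = 365.8222
M2: Pc = R·M2+t = (-0.06037, -0.03703, +0.45192); u = 585.1·(-0.06037)/0.45192 + 333.8 = 255.6418, v = 473.3·(-0.03703)/0.45192 + 235.8 = 197.0130
M3: Pc = R·M3+t = (-0.20999, -0.03650, +0.50267); u = 585.1·(-0.20999)/0.50267 + 333.8 = 89.3742, v = 473.3·(-0.03650)/0.50267 + 235.8 = 201.4301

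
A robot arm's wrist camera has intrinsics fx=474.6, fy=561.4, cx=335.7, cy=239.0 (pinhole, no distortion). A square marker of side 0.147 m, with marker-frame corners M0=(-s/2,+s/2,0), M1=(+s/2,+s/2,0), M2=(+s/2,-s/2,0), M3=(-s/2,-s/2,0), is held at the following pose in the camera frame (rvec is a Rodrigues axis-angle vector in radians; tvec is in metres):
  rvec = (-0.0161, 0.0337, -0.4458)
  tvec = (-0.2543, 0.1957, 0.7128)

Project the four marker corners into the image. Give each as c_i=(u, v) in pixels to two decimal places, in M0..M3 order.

Intrinsics K: fx=474.6, fy=561.4, cx=335.7, cy=239.0
Marker side s = 0.147 m; corners in marker frame (Z=0):
  M0 = (-0.0735, +0.0735, 0)
  M1 = (+0.0735, +0.0735, 0)
  M2 = (+0.0735, -0.0735, 0)
  M3 = (-0.0735, -0.0735, 0)
rvec = (-0.0161, 0.0337, -0.4458), |rvec| = θ = 0.44736 rad = 25.632°
Rodrigues: sinθ=0.43259, 1−cosθ=0.09841; R = I + sinθ·[k]× + (1−cosθ)·[k]×²:
    [+0.90172 +0.43081 +0.03612]
    [-0.43135 +0.90215 +0.00818]
    [-0.02906 -0.02296 +0.99931]
t = (-0.2543, 0.1957, 0.7128) m
M0: Pc = R·M0+t = (-0.28891, +0.29371, +0.71325); u = 474.6·(-0.28891)/0.71325 + 335.7 = 143.4564, v = 561.4·(+0.29371)/0.71325 + 239.0 = 470.1815
M1: Pc = R·M1+t = (-0.15636, +0.23030, +0.70898); u = 474.6·(-0.15636)/0.70898 + 335.7 = 231.0309, v = 561.4·(+0.23030)/0.70898 + 239.0 = 421.3652
M2: Pc = R·M2+t = (-0.21969, +0.09769, +0.71235); u = 474.6·(-0.21969)/0.71235 + 335.7 = 189.3340, v = 561.4·(+0.09769)/0.71235 + 239.0 = 315.9874
M3: Pc = R·M3+t = (-0.35224, +0.16110, +0.71662); u = 474.6·(-0.35224)/0.71662 + 335.7 = 102.4203, v = 561.4·(+0.16110)/0.71662 + 239.0 = 365.2019

c0=(143.46, 470.18) c1=(231.03, 421.37) c2=(189.33, 315.99) c3=(102.42, 365.20)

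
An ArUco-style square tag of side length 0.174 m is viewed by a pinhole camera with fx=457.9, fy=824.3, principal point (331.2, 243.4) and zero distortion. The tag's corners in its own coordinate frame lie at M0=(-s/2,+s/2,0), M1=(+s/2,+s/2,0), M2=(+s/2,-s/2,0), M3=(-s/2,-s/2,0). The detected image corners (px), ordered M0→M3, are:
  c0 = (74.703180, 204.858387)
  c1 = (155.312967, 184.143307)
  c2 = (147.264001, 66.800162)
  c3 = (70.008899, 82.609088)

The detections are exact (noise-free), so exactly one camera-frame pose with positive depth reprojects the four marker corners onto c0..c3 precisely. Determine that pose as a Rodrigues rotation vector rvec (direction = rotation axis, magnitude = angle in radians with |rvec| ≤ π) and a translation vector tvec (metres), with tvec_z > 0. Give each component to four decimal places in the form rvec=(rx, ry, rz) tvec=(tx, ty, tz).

rvec=(-0.3061, -0.1857, -0.1977) tvec=(-0.5136, -0.1439, 1.0751)

Intrinsics K: fx=457.9, fy=824.3, cx=331.2, cy=243.4
Marker side s = 0.174 m; corners in marker frame (Z=0):
  M0 = (-0.0870, +0.0870, 0)
  M1 = (+0.0870, +0.0870, 0)
  M2 = (+0.0870, -0.0870, 0)
  M3 = (-0.0870, -0.0870, 0)
Detected image corners:
  c0 = (74.703180, 204.858387) px
  c1 = (155.312967, 184.143307) px
  c2 = (147.264001, 66.800162) px
  c3 = (70.008899, 82.609088) px
Planar DLT: solve 8×8 A·h = b for H (H[2,2]=1):
  H  [+475.30307 +7.70258 +112.42222]
  H  [-78.28993 +653.23967 +133.09206]
  H  [+0.19573 -0.26006 +1.00000]
B = K⁻¹H; ‖b₁‖=0.930187, ‖b₂‖=0.930187; λ = 2/(‖b₁‖+‖b₂‖) = 1.075052, sign → tz>0 ⇒ λ=+1.075052
r₁ = λ·B[:,0] = (+0.96372,-0.16424,+0.21041); r₂ = λ·B[:,1] = (+0.22030,+0.93451,-0.27957)
r₃ = r₁×r₂ = (-0.15072,+0.31579,+0.93678); SVD([r₁ r₂ r₃]) → R = UVᵀ:
  R  [+0.96372 +0.22030 -0.15072]
  R  [-0.16424 +0.93451 +0.31579]
  R  [+0.21041 -0.27957 +0.93678]
t = (-0.51364, -0.14386, +1.07505) m
tr R = 2.835010; θ = arccos((tr R − 1)/2) = 0.409035 rad = 23.436°
axis k = ((R−Rᵀ)₃₂, (R−Rᵀ)₁₃, (R−Rᵀ)₂₁) / (2 sinθ) = (-0.748457, -0.453999, -0.483422)
rvec = θ·k = (-0.306145, -0.185702, -0.197737)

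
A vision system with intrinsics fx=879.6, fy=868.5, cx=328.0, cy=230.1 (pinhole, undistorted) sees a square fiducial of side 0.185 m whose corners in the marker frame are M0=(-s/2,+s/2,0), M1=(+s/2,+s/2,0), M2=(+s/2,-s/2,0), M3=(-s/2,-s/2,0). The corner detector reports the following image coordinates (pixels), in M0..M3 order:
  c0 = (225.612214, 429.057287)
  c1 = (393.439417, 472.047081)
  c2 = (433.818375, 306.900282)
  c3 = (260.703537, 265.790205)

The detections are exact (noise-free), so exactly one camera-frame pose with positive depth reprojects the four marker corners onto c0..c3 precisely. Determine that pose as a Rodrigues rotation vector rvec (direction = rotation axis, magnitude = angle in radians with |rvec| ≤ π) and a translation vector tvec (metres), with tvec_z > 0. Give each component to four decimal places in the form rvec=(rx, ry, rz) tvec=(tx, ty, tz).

rvec=(0.1246, 0.1070, 0.2239) tvec=(-0.0007, 0.1484, 0.9256)

Intrinsics K: fx=879.6, fy=868.5, cx=328.0, cy=230.1
Marker side s = 0.185 m; corners in marker frame (Z=0):
  M0 = (-0.0925, +0.0925, 0)
  M1 = (+0.0925, +0.0925, 0)
  M2 = (+0.0925, -0.0925, 0)
  M3 = (-0.0925, -0.0925, 0)
Detected image corners:
  c0 = (225.612214, 429.057287) px
  c1 = (393.439417, 472.047081) px
  c2 = (433.818375, 306.900282) px
  c3 = (260.703537, 265.790205) px
Planar DLT: solve 8×8 A·h = b for H (H[2,2]=1):
  H  [+888.69916 -155.99329 +327.35705]
  H  [+190.81915 +941.24415 +369.36239]
  H  [-0.09919 +0.14571 +1.00000]
B = K⁻¹H; ‖b₁‖=1.080396, ‖b₂‖=1.080396; λ = 2/(‖b₁‖+‖b₂‖) = 0.925587, sign → tz>0 ⇒ λ=+0.925587
r₁ = λ·B[:,0] = (+0.96940,+0.22769,-0.09181); r₂ = λ·B[:,1] = (-0.21444,+0.96738,+0.13486)
r₃ = r₁×r₂ = (+0.11952,-0.11105,+0.98660); SVD([r₁ r₂ r₃]) → R = UVᵀ:
  R  [+0.96940 -0.21444 +0.11952]
  R  [+0.22769 +0.96738 -0.11105]
  R  [-0.09181 +0.13486 +0.98660]
t = (-0.00068, +0.14842, +0.92559) m
tr R = 2.923380; θ = arccos((tr R − 1)/2) = 0.277694 rad = 15.911°
axis k = ((R−Rᵀ)₃₂, (R−Rᵀ)₁₃, (R−Rᵀ)₂₁) / (2 sinθ) = (+0.448522, +0.385442, +0.806388)
rvec = θ·k = (+0.124552, +0.107035, +0.223929)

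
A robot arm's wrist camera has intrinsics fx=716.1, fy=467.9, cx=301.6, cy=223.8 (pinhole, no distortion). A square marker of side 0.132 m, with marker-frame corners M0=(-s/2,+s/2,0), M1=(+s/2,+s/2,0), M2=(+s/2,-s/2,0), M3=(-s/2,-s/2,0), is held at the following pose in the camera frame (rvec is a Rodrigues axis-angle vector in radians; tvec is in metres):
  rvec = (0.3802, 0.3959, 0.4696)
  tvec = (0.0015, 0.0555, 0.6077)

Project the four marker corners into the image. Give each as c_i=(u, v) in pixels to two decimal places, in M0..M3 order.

Intrinsics K: fx=716.1, fy=467.9, cx=301.6, cy=223.8
Marker side s = 0.132 m; corners in marker frame (Z=0):
  M0 = (-0.0660, +0.0660, 0)
  M1 = (+0.0660, +0.0660, 0)
  M2 = (+0.0660, -0.0660, 0)
  M3 = (-0.0660, -0.0660, 0)
rvec = (0.3802, 0.3959, 0.4696), |rvec| = θ = 0.72237 rad = 41.389°
Rodrigues: sinθ=0.66116, 1−cosθ=0.24976; R = I + sinθ·[k]× + (1−cosθ)·[k]×²:
    [+0.81943 -0.35777 +0.44781]
    [+0.50186 +0.82526 -0.25900]
    [-0.27690 +0.43697 +0.85579]
t = (0.0015, 0.0555, 0.6077) m
M0: Pc = R·M0+t = (-0.07620, +0.07684, +0.65482); u = 716.1·(-0.07620)/0.65482 + 301.6 = 218.2738, v = 467.9·(+0.07684)/0.65482 + 223.8 = 278.7097
M1: Pc = R·M1+t = (+0.03197, +0.14309, +0.61826); u = 716.1·(+0.03197)/0.61826 + 301.6 = 338.6287, v = 467.9·(+0.14309)/0.61826 + 223.8 = 332.0898
M2: Pc = R·M2+t = (+0.07920, +0.03416, +0.56058); u = 716.1·(+0.07920)/0.56058 + 301.6 = 402.7651, v = 467.9·(+0.03416)/0.56058 + 223.8 = 252.3081
M3: Pc = R·M3+t = (-0.02897, -0.03209, +0.59714); u = 716.1·(-0.02897)/0.59714 + 301.6 = 266.8587, v = 467.9·(-0.03209)/0.59714 + 223.8 = 198.6552

c0=(218.27, 278.71) c1=(338.63, 332.09) c2=(402.77, 252.31) c3=(266.86, 198.66)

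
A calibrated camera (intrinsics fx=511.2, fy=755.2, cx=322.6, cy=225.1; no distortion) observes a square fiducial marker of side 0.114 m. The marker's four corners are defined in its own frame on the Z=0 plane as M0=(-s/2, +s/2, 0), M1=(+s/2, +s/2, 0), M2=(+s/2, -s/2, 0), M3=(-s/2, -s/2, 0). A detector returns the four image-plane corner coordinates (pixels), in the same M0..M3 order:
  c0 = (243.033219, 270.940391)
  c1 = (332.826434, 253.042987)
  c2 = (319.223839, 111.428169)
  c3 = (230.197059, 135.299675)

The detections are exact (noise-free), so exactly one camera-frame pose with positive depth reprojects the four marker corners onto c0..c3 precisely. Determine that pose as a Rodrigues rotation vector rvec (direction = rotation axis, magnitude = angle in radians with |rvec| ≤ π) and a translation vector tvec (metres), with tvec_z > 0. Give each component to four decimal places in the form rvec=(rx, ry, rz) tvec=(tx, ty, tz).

Intrinsics K: fx=511.2, fy=755.2, cx=322.6, cy=225.1
Marker side s = 0.114 m; corners in marker frame (Z=0):
  M0 = (-0.0570, +0.0570, 0)
  M1 = (+0.0570, +0.0570, 0)
  M2 = (+0.0570, -0.0570, 0)
  M3 = (-0.0570, -0.0570, 0)
Detected image corners:
  c0 = (243.033219, 270.940391) px
  c1 = (332.826434, 253.042987) px
  c2 = (319.223839, 111.428169) px
  c3 = (230.197059, 135.299675) px
Planar DLT: solve 8×8 A·h = b for H (H[2,2]=1):
  H  [+677.14902 +110.57443 +280.34250]
  H  [-256.60981 +1211.82596 +192.82990]
  H  [-0.38087 -0.01888 +1.00000]
B = K⁻¹H; ‖b₁‖=1.626472, ‖b₂‖=1.626472; λ = 2/(‖b₁‖+‖b₂‖) = 0.614828, sign → tz>0 ⇒ λ=+0.614828
r₁ = λ·B[:,0] = (+0.96219,-0.13912,-0.23417); r₂ = λ·B[:,1] = (+0.14032,+0.99004,-0.01161)
r₃ = r₁×r₂ = (+0.23345,-0.02169,+0.97213); SVD([r₁ r₂ r₃]) → R = UVᵀ:
  R  [+0.96219 +0.14032 +0.23345]
  R  [-0.13912 +0.99004 -0.02169]
  R  [-0.23417 -0.01161 +0.97213]
t = (-0.05082, -0.02627, +0.61483) m
tr R = 2.924357; θ = arccos((tr R − 1)/2) = 0.275907 rad = 15.808°
axis k = ((R−Rᵀ)₃₂, (R−Rᵀ)₁₃, (R−Rᵀ)₂₁) / (2 sinθ) = (+0.018496, +0.858268, -0.512869)
rvec = θ·k = (+0.005103, +0.236802, -0.141504)

rvec=(0.0051, 0.2368, -0.1415) tvec=(-0.0508, -0.0263, 0.6148)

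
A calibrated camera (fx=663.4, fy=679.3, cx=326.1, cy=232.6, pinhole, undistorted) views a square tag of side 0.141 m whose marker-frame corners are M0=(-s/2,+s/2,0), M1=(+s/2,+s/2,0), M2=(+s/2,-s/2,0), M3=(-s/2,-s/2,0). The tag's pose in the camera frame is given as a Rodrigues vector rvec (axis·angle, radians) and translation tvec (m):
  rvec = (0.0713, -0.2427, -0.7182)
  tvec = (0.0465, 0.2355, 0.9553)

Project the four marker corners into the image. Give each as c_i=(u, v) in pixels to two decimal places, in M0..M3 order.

c0=(354.39, 471.64) c1=(422.95, 400.47) c2=(362.36, 328.99) c3=(290.48, 399.63)

Intrinsics K: fx=663.4, fy=679.3, cx=326.1, cy=232.6
Marker side s = 0.141 m; corners in marker frame (Z=0):
  M0 = (-0.0705, +0.0705, 0)
  M1 = (+0.0705, +0.0705, 0)
  M2 = (+0.0705, -0.0705, 0)
  M3 = (-0.0705, -0.0705, 0)
rvec = (0.0713, -0.2427, -0.7182), |rvec| = θ = 0.76144 rad = 43.628°
Rodrigues: sinθ=0.68997, 1−cosθ=0.27616; R = I + sinθ·[k]× + (1−cosθ)·[k]×²:
    [+0.72626 +0.64254 -0.24431]
    [-0.65902 +0.75190 +0.01842]
    [+0.19553 +0.14763 +0.96952]
t = (0.0465, 0.2355, 0.9553) m
M0: Pc = R·M0+t = (+0.04060, +0.33497, +0.95192); u = 663.4·(+0.04060)/0.95192 + 326.1 = 354.3927, v = 679.3·(+0.33497)/0.95192 + 232.6 = 471.6372
M1: Pc = R·M1+t = (+0.14300, +0.24205, +0.97949); u = 663.4·(+0.14300)/0.97949 + 326.1 = 422.9527, v = 679.3·(+0.24205)/0.97949 + 232.6 = 400.4653
M2: Pc = R·M2+t = (+0.05240, +0.13603, +0.95868); u = 663.4·(+0.05240)/0.95868 + 326.1 = 362.3622, v = 679.3·(+0.13603)/0.95868 + 232.6 = 328.9883
M3: Pc = R·M3+t = (-0.05000, +0.22895, +0.93111); u = 663.4·(-0.05000)/0.93111 + 326.1 = 290.4754, v = 679.3·(+0.22895)/0.93111 + 232.6 = 399.6350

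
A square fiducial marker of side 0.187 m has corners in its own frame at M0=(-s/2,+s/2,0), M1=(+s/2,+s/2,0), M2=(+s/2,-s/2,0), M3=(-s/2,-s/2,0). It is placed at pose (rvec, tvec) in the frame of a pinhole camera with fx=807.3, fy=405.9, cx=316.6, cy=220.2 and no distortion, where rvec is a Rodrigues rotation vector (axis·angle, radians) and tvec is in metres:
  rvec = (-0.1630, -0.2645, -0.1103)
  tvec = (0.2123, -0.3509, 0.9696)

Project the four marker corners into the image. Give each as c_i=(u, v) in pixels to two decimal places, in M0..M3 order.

c0=(433.44, 110.72) c1=(575.07, 109.60) c2=(548.68, 38.76) c3=(409.69, 36.13)

Intrinsics K: fx=807.3, fy=405.9, cx=316.6, cy=220.2
Marker side s = 0.187 m; corners in marker frame (Z=0):
  M0 = (-0.0935, +0.0935, 0)
  M1 = (+0.0935, +0.0935, 0)
  M2 = (+0.0935, -0.0935, 0)
  M3 = (-0.0935, -0.0935, 0)
rvec = (-0.1630, -0.2645, -0.1103), |rvec| = θ = 0.32969 rad = 18.890°
Rodrigues: sinθ=0.32375, 1−cosθ=0.05386; R = I + sinθ·[k]× + (1−cosθ)·[k]×²:
    [+0.95931 +0.12967 -0.25083]
    [-0.08695 +0.98081 +0.17452]
    [+0.26864 -0.14561 +0.95217]
t = (0.2123, -0.3509, 0.9696) m
M0: Pc = R·M0+t = (+0.13473, -0.25106, +0.93087); u = 807.3·(+0.13473)/0.93087 + 316.6 = 433.4448, v = 405.9·(-0.25106)/0.93087 + 220.2 = 110.7246
M1: Pc = R·M1+t = (+0.31412, -0.26732, +0.98110); u = 807.3·(+0.31412)/0.98110 + 316.6 = 575.0731, v = 405.9·(-0.26732)/0.98110 + 220.2 = 109.6032
M2: Pc = R·M2+t = (+0.28987, -0.45074, +1.00833); u = 807.3·(+0.28987)/1.00833 + 316.6 = 548.6788, v = 405.9·(-0.45074)/1.00833 + 220.2 = 38.7584
M3: Pc = R·M3+t = (+0.11048, -0.43448, +0.95810); u = 807.3·(+0.11048)/0.95810 + 316.6 = 409.6915, v = 405.9·(-0.43448)/0.95810 + 220.2 = 36.1333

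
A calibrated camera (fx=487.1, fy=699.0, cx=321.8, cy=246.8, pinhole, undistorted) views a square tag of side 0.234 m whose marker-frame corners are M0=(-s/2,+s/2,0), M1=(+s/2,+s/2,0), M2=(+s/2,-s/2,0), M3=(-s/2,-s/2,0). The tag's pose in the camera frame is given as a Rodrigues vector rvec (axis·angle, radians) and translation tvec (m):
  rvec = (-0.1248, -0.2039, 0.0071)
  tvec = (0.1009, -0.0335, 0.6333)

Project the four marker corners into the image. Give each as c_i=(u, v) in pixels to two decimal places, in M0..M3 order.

c0=(311.15, 341.09) c1=(485.70, 339.18) c2=(477.64, 93.47) c3=(310.61, 76.72)

Intrinsics K: fx=487.1, fy=699.0, cx=321.8, cy=246.8
Marker side s = 0.234 m; corners in marker frame (Z=0):
  M0 = (-0.1170, +0.1170, 0)
  M1 = (+0.1170, +0.1170, 0)
  M2 = (+0.1170, -0.1170, 0)
  M3 = (-0.1170, -0.1170, 0)
rvec = (-0.1248, -0.2039, 0.0071), |rvec| = θ = 0.23917 rad = 13.703°
Rodrigues: sinθ=0.23689, 1−cosθ=0.02846; R = I + sinθ·[k]× + (1−cosθ)·[k]×²:
    [+0.97929 +0.00563 -0.20240]
    [+0.01970 +0.99222 +0.12289]
    [+0.20152 -0.12433 +0.97156]
t = (0.1009, -0.0335, 0.6333) m
M0: Pc = R·M0+t = (-0.01302, +0.08029, +0.59517); u = 487.1·(-0.01302)/0.59517 + 321.8 = 311.1461, v = 699.0·(+0.08029)/0.59517 + 246.8 = 341.0913
M1: Pc = R·M1+t = (+0.21614, +0.08489, +0.64233); u = 487.1·(+0.21614)/0.64233 + 321.8 = 485.7023, v = 699.0·(+0.08489)/0.64233 + 246.8 = 339.1844
M2: Pc = R·M2+t = (+0.21482, -0.14729, +0.67143); u = 487.1·(+0.21482)/0.67143 + 321.8 = 477.6442, v = 699.0·(-0.14729)/0.67143 + 246.8 = 93.4652
M3: Pc = R·M3+t = (-0.01434, -0.15189, +0.62427); u = 487.1·(-0.01434)/0.62427 + 321.8 = 310.6146, v = 699.0·(-0.15189)/0.62427 + 246.8 = 76.7222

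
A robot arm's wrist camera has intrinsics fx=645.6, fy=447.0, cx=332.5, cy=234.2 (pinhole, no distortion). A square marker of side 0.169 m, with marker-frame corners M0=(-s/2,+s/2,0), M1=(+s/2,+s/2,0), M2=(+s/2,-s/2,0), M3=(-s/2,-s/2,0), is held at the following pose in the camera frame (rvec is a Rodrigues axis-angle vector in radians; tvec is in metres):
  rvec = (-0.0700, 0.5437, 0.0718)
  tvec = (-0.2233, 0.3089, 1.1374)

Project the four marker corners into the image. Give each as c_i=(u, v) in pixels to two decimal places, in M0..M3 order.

Intrinsics K: fx=645.6, fy=447.0, cx=332.5, cy=234.2
Marker side s = 0.169 m; corners in marker frame (Z=0):
  M0 = (-0.0845, +0.0845, 0)
  M1 = (+0.0845, +0.0845, 0)
  M2 = (+0.0845, -0.0845, 0)
  M3 = (-0.0845, -0.0845, 0)
rvec = (-0.0700, 0.5437, 0.0718), |rvec| = θ = 0.55287 rad = 31.677°
Rodrigues: sinθ=0.52513, 1−cosθ=0.14898; R = I + sinθ·[k]× + (1−cosθ)·[k]×²:
    [+0.85341 -0.08675 +0.51397]
    [+0.04965 +0.99510 +0.08551]
    [-0.51887 -0.04746 +0.85353]
t = (-0.2233, 0.3089, 1.1374) m
M0: Pc = R·M0+t = (-0.30274, +0.38879, +1.17723); u = 645.6·(-0.30274)/1.17723 + 332.5 = 166.4744, v = 447.0·(+0.38879)/1.17723 + 234.2 = 381.8252
M1: Pc = R·M1+t = (-0.15852, +0.39718, +1.08954); u = 645.6·(-0.15852)/1.08954 + 332.5 = 238.5721, v = 447.0·(+0.39718)/1.08954 + 234.2 = 397.1487
M2: Pc = R·M2+t = (-0.14386, +0.22901, +1.09757); u = 645.6·(-0.14386)/1.09757 + 332.5 = 247.8819, v = 447.0·(+0.22901)/1.09757 + 234.2 = 327.4675
M3: Pc = R·M3+t = (-0.28808, +0.22062, +1.18526); u = 645.6·(-0.28808)/1.18526 + 332.5 = 175.5833, v = 447.0·(+0.22062)/1.18526 + 234.2 = 317.4029

c0=(166.47, 381.83) c1=(238.57, 397.15) c2=(247.88, 327.47) c3=(175.58, 317.40)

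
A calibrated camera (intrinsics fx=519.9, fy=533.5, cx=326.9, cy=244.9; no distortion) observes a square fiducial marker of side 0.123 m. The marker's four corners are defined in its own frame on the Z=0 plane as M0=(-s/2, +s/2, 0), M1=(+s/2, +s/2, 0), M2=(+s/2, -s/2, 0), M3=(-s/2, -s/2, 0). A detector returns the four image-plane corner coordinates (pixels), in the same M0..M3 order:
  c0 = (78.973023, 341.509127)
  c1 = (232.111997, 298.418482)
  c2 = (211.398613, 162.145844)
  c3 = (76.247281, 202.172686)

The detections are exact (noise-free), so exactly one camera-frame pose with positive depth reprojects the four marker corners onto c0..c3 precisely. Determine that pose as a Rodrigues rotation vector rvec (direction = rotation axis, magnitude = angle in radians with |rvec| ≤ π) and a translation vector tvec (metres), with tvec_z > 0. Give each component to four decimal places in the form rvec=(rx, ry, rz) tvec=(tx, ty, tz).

rvec=(-0.4274, 0.1093, -0.2545) tvec=(-0.1442, 0.0016, 0.4208)

Intrinsics K: fx=519.9, fy=533.5, cx=326.9, cy=244.9
Marker side s = 0.123 m; corners in marker frame (Z=0):
  M0 = (-0.0615, +0.0615, 0)
  M1 = (+0.0615, +0.0615, 0)
  M2 = (+0.0615, -0.0615, 0)
  M3 = (-0.0615, -0.0615, 0)
Detected image corners:
  c0 = (78.973023, 341.509127) px
  c1 = (232.111997, 298.418482) px
  c2 = (211.398613, 162.145844) px
  c3 = (76.247281, 202.172686) px
Planar DLT: solve 8×8 A·h = b for H (H[2,2]=1):
  H  [+1149.10147 -55.64038 +148.77900]
  H  [-367.78872 +868.23839 +246.96071]
  H  [-0.12221 -1.00460 +1.00000]
B = K⁻¹H; ‖b₁‖=2.376282, ‖b₂‖=2.376282; λ = 2/(‖b₁‖+‖b₂‖) = 0.420825, sign → tz>0 ⇒ λ=+0.420825
r₁ = λ·B[:,0] = (+0.96246,-0.26650,-0.05143); r₂ = λ·B[:,1] = (+0.22079,+0.87893,-0.42276)
r₃ = r₁×r₂ = (+0.15787,+0.39554,+0.90478); SVD([r₁ r₂ r₃]) → R = UVᵀ:
  R  [+0.96246 +0.22079 +0.15787]
  R  [-0.26650 +0.87893 +0.39554]
  R  [-0.05143 -0.42276 +0.90478]
t = (-0.14418, +0.00163, +0.42083) m
tr R = 2.746175; θ = arccos((tr R − 1)/2) = 0.509297 rad = 29.181°
axis k = ((R−Rᵀ)₃₂, (R−Rᵀ)₁₃, (R−Rᵀ)₂₁) / (2 sinθ) = (-0.839173, +0.214639, -0.499719)
rvec = θ·k = (-0.427388, +0.109315, -0.254505)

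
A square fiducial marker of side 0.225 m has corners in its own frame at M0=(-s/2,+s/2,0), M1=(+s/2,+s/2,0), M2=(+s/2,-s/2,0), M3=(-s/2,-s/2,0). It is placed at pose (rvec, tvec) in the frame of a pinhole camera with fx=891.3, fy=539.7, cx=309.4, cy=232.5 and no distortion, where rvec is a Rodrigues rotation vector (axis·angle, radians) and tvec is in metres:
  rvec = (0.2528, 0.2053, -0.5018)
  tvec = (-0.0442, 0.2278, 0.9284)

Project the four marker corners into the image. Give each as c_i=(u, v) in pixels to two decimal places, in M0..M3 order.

c0=(232.25, 438.50) c1=(414.15, 392.35) c2=(305.62, 283.01) c3=(122.14, 337.94)

Intrinsics K: fx=891.3, fy=539.7, cx=309.4, cy=232.5
Marker side s = 0.225 m; corners in marker frame (Z=0):
  M0 = (-0.1125, +0.1125, 0)
  M1 = (+0.1125, +0.1125, 0)
  M2 = (+0.1125, -0.1125, 0)
  M3 = (-0.1125, -0.1125, 0)
rvec = (0.2528, 0.2053, -0.5018), |rvec| = θ = 0.59821 rad = 34.275°
Rodrigues: sinθ=0.56317, 1−cosθ=0.17366; R = I + sinθ·[k]× + (1−cosθ)·[k]×²:
    [+0.85736 +0.49759 +0.13171]
    [-0.44722 +0.84680 -0.28798]
    [-0.25483 +0.18800 +0.94853]
t = (-0.0442, 0.2278, 0.9284) m
M0: Pc = R·M0+t = (-0.08467, +0.37338, +0.97822); u = 891.3·(-0.08467)/0.97822 + 309.4 = 232.2497, v = 539.7·(+0.37338)/0.97822 + 232.5 = 438.4983
M1: Pc = R·M1+t = (+0.10823, +0.27275, +0.92088); u = 891.3·(+0.10823)/0.92088 + 309.4 = 414.1544, v = 539.7·(+0.27275)/0.92088 + 232.5 = 392.3519
M2: Pc = R·M2+t = (-0.00373, +0.08222, +0.87858); u = 891.3·(-0.00373)/0.87858 + 309.4 = 305.6200, v = 539.7·(+0.08222)/0.87858 + 232.5 = 283.0087
M3: Pc = R·M3+t = (-0.19663, +0.18285, +0.93592); u = 891.3·(-0.19663)/0.93592 + 309.4 = 122.1431, v = 539.7·(+0.18285)/0.93592 + 232.5 = 337.9394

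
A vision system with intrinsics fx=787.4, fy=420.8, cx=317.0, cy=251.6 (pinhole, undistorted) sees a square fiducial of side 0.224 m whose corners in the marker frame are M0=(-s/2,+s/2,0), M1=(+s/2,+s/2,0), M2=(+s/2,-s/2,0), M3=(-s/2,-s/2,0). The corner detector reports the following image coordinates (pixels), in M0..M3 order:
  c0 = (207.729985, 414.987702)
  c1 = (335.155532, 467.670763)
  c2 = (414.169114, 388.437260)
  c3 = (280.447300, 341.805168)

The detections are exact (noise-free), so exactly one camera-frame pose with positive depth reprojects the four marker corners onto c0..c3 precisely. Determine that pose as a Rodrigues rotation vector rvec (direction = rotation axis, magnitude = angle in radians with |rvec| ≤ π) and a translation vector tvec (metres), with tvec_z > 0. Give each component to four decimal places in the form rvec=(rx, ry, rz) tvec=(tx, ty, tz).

Intrinsics K: fx=787.4, fy=420.8, cx=317.0, cy=251.6
Marker side s = 0.224 m; corners in marker frame (Z=0):
  M0 = (-0.1120, +0.1120, 0)
  M1 = (+0.1120, +0.1120, 0)
  M2 = (+0.1120, -0.1120, 0)
  M3 = (-0.1120, -0.1120, 0)
Detected image corners:
  c0 = (207.729985, 414.987702) px
  c1 = (335.155532, 467.670763) px
  c2 = (414.169114, 388.437260) px
  c3 = (280.447300, 341.805168) px
Planar DLT: solve 8×8 A·h = b for H (H[2,2]=1):
  H  [+471.88170 -336.02936 +306.72266]
  H  [+76.99001 +342.39652 +402.25611]
  H  [-0.35887 +0.00676 +1.00000]
B = K⁻¹H; ‖b₁‖=0.916522, ‖b₂‖=0.916522; λ = 2/(‖b₁‖+‖b₂‖) = 1.091081, sign → tz>0 ⇒ λ=+1.091081
r₁ = λ·B[:,0] = (+0.81151,+0.43374,-0.39156); r₂ = λ·B[:,1] = (-0.46860,+0.88338,+0.00737)
r₃ = r₁×r₂ = (+0.34909,+0.17750,+0.92012); SVD([r₁ r₂ r₃]) → R = UVᵀ:
  R  [+0.81151 -0.46860 +0.34909]
  R  [+0.43374 +0.88338 +0.17750]
  R  [-0.39156 +0.00737 +0.92012]
t = (-0.01424, +0.39063, +1.09108) m
tr R = 2.615018; θ = arccos((tr R − 1)/2) = 0.630879 rad = 36.147°
axis k = ((R−Rᵀ)₃₂, (R−Rᵀ)₁₃, (R−Rᵀ)₂₁) / (2 sinθ) = (-0.144209, +0.627824, +0.764880)
rvec = θ·k = (-0.090978, +0.396081, +0.482547)

rvec=(-0.0910, 0.3961, 0.4825) tvec=(-0.0142, 0.3906, 1.0911)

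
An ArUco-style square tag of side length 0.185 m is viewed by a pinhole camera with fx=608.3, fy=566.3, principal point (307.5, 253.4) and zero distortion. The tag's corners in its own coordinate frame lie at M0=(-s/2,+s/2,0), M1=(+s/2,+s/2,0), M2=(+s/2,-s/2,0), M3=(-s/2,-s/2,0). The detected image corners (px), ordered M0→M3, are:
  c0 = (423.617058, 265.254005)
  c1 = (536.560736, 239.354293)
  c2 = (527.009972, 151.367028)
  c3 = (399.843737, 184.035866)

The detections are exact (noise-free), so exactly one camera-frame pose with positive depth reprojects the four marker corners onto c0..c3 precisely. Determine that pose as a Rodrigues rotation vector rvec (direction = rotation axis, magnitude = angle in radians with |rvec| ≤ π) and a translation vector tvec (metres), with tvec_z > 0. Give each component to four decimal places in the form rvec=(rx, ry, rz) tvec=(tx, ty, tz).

Intrinsics K: fx=608.3, fy=566.3, cx=307.5, cy=253.4
Marker side s = 0.185 m; corners in marker frame (Z=0):
  M0 = (-0.0925, +0.0925, 0)
  M1 = (+0.0925, +0.0925, 0)
  M2 = (+0.0925, -0.0925, 0)
  M3 = (-0.0925, -0.0925, 0)
Detected image corners:
  c0 = (423.617058, 265.254005) px
  c1 = (536.560736, 239.354293) px
  c2 = (527.009972, 151.367028) px
  c3 = (399.843737, 184.035866) px
Planar DLT: solve 8×8 A·h = b for H (H[2,2]=1):
  H  [+551.66502 +406.04791 +471.15585]
  H  [-199.40916 +597.31265 +212.89017]
  H  [-0.20117 +0.66828 +1.00000]
B = K⁻¹H; ‖b₁‖=1.061332, ‖b₂‖=1.061332; λ = 2/(‖b₁‖+‖b₂‖) = 0.942212, sign → tz>0 ⇒ λ=+0.942212
r₁ = λ·B[:,0] = (+0.95031,-0.24696,-0.18955); r₂ = λ·B[:,1] = (+0.31064,+0.71206,+0.62966)
r₃ = r₁×r₂ = (-0.02053,-0.65725,+0.75339); SVD([r₁ r₂ r₃]) → R = UVᵀ:
  R  [+0.95031 +0.31064 -0.02053]
  R  [-0.24696 +0.71206 -0.65725]
  R  [-0.18955 +0.62966 +0.75339]
t = (+0.25349, -0.06740, +0.94221) m
tr R = 2.415753; θ = arccos((tr R − 1)/2) = 0.784309 rad = 44.938°
axis k = ((R−Rᵀ)₃₂, (R−Rᵀ)₁₃, (R−Rᵀ)₂₁) / (2 sinθ) = (+0.910982, +0.119640, -0.394714)
rvec = θ·k = (+0.714491, +0.093835, -0.309577)

rvec=(0.7145, 0.0938, -0.3096) tvec=(0.2535, -0.0674, 0.9422)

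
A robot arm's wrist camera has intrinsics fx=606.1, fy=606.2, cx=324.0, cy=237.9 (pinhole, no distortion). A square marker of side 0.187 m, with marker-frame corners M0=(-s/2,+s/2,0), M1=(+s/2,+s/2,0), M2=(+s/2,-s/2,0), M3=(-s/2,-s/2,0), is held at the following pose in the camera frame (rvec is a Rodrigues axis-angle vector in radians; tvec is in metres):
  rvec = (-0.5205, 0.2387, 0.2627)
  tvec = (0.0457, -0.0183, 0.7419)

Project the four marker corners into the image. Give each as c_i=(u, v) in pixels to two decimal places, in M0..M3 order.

Intrinsics K: fx=606.1, fy=606.2, cx=324.0, cy=237.9
Marker side s = 0.187 m; corners in marker frame (Z=0):
  M0 = (-0.0935, +0.0935, 0)
  M1 = (+0.0935, +0.0935, 0)
  M2 = (+0.0935, -0.0935, 0)
  M3 = (-0.0935, -0.0935, 0)
rvec = (-0.5205, 0.2387, 0.2627), |rvec| = θ = 0.63001 rad = 36.097°
Rodrigues: sinθ=0.58915, 1−cosθ=0.19198; R = I + sinθ·[k]× + (1−cosθ)·[k]×²:
    [+0.93906 -0.30576 +0.15708]
    [+0.18557 +0.83558 +0.51707]
    [-0.28936 -0.45642 +0.84140]
t = (0.0457, -0.0183, 0.7419) m
M0: Pc = R·M0+t = (-0.07069, +0.04248, +0.72628); u = 606.1·(-0.07069)/0.72628 + 324.0 = 265.0068, v = 606.2·(+0.04248)/0.72628 + 237.9 = 273.3533
M1: Pc = R·M1+t = (+0.10491, +0.07718, +0.67217); u = 606.1·(+0.10491)/0.67217 + 324.0 = 418.6015, v = 606.2·(+0.07718)/0.67217 + 237.9 = 307.5031
M2: Pc = R·M2+t = (+0.16209, -0.07908, +0.75752); u = 606.1·(+0.16209)/0.75752 + 324.0 = 453.6905, v = 606.2·(-0.07908)/0.75752 + 237.9 = 174.6199
M3: Pc = R·M3+t = (-0.01351, -0.11378, +0.81163); u = 606.1·(-0.01351)/0.81163 + 324.0 = 313.9082, v = 606.2·(-0.11378)/0.81163 + 237.9 = 152.9203

c0=(265.01, 273.35) c1=(418.60, 307.50) c2=(453.69, 174.62) c3=(313.91, 152.92)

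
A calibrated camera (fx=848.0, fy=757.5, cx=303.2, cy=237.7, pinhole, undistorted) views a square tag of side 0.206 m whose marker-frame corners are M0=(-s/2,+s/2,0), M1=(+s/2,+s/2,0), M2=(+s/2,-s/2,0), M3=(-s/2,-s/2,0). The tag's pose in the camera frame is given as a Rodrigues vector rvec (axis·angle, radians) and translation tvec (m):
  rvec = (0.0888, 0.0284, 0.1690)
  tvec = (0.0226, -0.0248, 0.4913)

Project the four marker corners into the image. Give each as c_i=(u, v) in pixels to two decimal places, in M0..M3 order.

Intrinsics K: fx=848.0, fy=757.5, cx=303.2, cy=237.7
Marker side s = 0.206 m; corners in marker frame (Z=0):
  M0 = (-0.1030, +0.1030, 0)
  M1 = (+0.1030, +0.1030, 0)
  M2 = (+0.1030, -0.1030, 0)
  M3 = (-0.1030, -0.1030, 0)
rvec = (0.0888, 0.0284, 0.1690), |rvec| = θ = 0.19301 rad = 11.059°
Rodrigues: sinθ=0.19181, 1−cosθ=0.01857; R = I + sinθ·[k]× + (1−cosθ)·[k]×²:
    [+0.98536 -0.16670 +0.03570]
    [+0.16921 +0.98183 -0.08586]
    [-0.02074 +0.09064 +0.99567]
t = (0.0226, -0.0248, 0.4913) m
M0: Pc = R·M0+t = (-0.09606, +0.05890, +0.50277); u = 848.0·(-0.09606)/0.50277 + 303.2 = 141.1775, v = 757.5·(+0.05890)/0.50277 + 237.7 = 326.4417
M1: Pc = R·M1+t = (+0.10692, +0.09376, +0.49850); u = 848.0·(+0.10692)/0.49850 + 303.2 = 485.0866, v = 757.5·(+0.09376)/0.49850 + 237.7 = 380.1700
M2: Pc = R·M2+t = (+0.14126, -0.10850, +0.47983); u = 848.0·(+0.14126)/0.47983 + 303.2 = 552.8525, v = 757.5·(-0.10850)/0.47983 + 237.7 = 66.4114
M3: Pc = R·M3+t = (-0.06172, -0.14336, +0.48410); u = 848.0·(-0.06172)/0.48410 + 303.2 = 195.0803, v = 757.5·(-0.14336)/0.48410 + 237.7 = 13.3803

c0=(141.18, 326.44) c1=(485.09, 380.17) c2=(552.85, 66.41) c3=(195.08, 13.38)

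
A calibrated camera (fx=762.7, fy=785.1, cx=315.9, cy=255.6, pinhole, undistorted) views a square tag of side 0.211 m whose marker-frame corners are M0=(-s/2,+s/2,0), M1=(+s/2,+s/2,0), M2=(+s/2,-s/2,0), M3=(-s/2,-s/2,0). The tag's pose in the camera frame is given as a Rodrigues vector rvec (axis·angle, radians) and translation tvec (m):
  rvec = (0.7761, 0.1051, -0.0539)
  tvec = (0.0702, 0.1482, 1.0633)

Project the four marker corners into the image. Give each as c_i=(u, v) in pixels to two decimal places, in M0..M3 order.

c0=(299.04, 408.96) c1=(440.82, 410.81) c2=(445.23, 313.40) c3=(282.55, 313.63)

Intrinsics K: fx=762.7, fy=785.1, cx=315.9, cy=255.6
Marker side s = 0.211 m; corners in marker frame (Z=0):
  M0 = (-0.1055, +0.1055, 0)
  M1 = (+0.1055, +0.1055, 0)
  M2 = (+0.1055, -0.1055, 0)
  M3 = (-0.1055, -0.1055, 0)
rvec = (0.7761, 0.1051, -0.0539), |rvec| = θ = 0.78504 rad = 44.979°
Rodrigues: sinθ=0.70685, 1−cosθ=0.29264; R = I + sinθ·[k]× + (1−cosθ)·[k]×²:
    [+0.99338 +0.08726 +0.07477]
    [-0.00980 +0.71261 -0.70149]
    [-0.11450 +0.69611 +0.70874]
t = (0.0702, 0.1482, 1.0633) m
M0: Pc = R·M0+t = (-0.02539, +0.22441, +1.14882); u = 762.7·(-0.02539)/1.14882 + 315.9 = 299.0404, v = 785.1·(+0.22441)/1.14882 + 255.6 = 408.9639
M1: Pc = R·M1+t = (+0.18421, +0.22235, +1.12466); u = 762.7·(+0.18421)/1.12466 + 315.9 = 440.8221, v = 785.1·(+0.22235)/1.12466 + 255.6 = 410.8148
M2: Pc = R·M2+t = (+0.16579, +0.07199, +0.97778); u = 762.7·(+0.16579)/0.97778 + 315.9 = 445.2252, v = 785.1·(+0.07199)/0.97778 + 255.6 = 313.4005
M3: Pc = R·M3+t = (-0.04381, +0.07405, +1.00194); u = 762.7·(-0.04381)/1.00194 + 315.9 = 282.5527, v = 785.1·(+0.07405)/1.00194 + 255.6 = 313.6271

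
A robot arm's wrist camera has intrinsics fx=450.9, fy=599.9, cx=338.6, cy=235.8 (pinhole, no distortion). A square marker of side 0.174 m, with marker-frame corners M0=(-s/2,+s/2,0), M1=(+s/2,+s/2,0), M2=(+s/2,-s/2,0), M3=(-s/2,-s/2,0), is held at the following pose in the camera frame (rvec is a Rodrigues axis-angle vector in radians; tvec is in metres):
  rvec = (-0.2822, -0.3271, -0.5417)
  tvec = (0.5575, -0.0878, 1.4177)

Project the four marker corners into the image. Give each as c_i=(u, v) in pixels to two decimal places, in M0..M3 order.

Intrinsics K: fx=450.9, fy=599.9, cx=338.6, cy=235.8
Marker side s = 0.174 m; corners in marker frame (Z=0):
  M0 = (-0.0870, +0.0870, 0)
  M1 = (+0.0870, +0.0870, 0)
  M2 = (+0.0870, -0.0870, 0)
  M3 = (-0.0870, -0.0870, 0)
rvec = (-0.2822, -0.3271, -0.5417), |rvec| = θ = 0.69287 rad = 39.699°
Rodrigues: sinθ=0.63875, 1−cosθ=0.23058; R = I + sinθ·[k]× + (1−cosθ)·[k]×²:
    [+0.80767 +0.54372 -0.22812]
    [-0.45505 +0.82081 +0.34526]
    [+0.37497 -0.17505 +0.91036]
t = (0.5575, -0.0878, 1.4177) m
M0: Pc = R·M0+t = (+0.53454, +0.02320, +1.36985); u = 450.9·(+0.53454)/1.36985 + 338.6 = 514.5485, v = 599.9·(+0.02320)/1.36985 + 235.8 = 245.9598
M1: Pc = R·M1+t = (+0.67507, -0.05598, +1.43509); u = 450.9·(+0.67507)/1.43509 + 338.6 = 550.7043, v = 599.9·(-0.05598)/1.43509 + 235.8 = 212.3995
M2: Pc = R·M2+t = (+0.58046, -0.19880, +1.46555); u = 450.9·(+0.58046)/1.46555 + 338.6 = 517.1885, v = 599.9·(-0.19880)/1.46555 + 235.8 = 154.4247
M3: Pc = R·M3+t = (+0.43993, -0.11962, +1.40031); u = 450.9·(+0.43993)/1.40031 + 338.6 = 480.2576, v = 599.9·(-0.11962)/1.40031 + 235.8 = 184.5537

c0=(514.55, 245.96) c1=(550.70, 212.40) c2=(517.19, 154.42) c3=(480.26, 184.55)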